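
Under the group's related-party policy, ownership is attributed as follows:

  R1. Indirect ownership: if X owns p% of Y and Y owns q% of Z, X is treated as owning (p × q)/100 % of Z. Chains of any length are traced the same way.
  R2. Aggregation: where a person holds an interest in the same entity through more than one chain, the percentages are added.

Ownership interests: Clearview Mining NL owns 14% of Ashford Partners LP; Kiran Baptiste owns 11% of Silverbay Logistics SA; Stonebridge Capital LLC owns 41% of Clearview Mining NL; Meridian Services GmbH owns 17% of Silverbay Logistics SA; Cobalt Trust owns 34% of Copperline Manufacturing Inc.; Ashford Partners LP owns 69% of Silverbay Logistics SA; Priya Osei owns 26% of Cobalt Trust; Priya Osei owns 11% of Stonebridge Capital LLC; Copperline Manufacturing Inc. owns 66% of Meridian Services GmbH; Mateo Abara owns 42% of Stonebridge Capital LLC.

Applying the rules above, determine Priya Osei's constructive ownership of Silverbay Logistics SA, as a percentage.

1.427514%

Chain via Cobalt Trust → Copperline Manufacturing Inc. → Meridian Services GmbH (R1): 26% × 34% × 66% × 17% = 0.991848% of Silverbay Logistics SA.
Chain via Stonebridge Capital LLC → Clearview Mining NL → Ashford Partners LP (R1): 11% × 41% × 14% × 69% = 0.435666% of Silverbay Logistics SA.
Aggregating (R2): 0.991848% + 0.435666% = 1.427514%.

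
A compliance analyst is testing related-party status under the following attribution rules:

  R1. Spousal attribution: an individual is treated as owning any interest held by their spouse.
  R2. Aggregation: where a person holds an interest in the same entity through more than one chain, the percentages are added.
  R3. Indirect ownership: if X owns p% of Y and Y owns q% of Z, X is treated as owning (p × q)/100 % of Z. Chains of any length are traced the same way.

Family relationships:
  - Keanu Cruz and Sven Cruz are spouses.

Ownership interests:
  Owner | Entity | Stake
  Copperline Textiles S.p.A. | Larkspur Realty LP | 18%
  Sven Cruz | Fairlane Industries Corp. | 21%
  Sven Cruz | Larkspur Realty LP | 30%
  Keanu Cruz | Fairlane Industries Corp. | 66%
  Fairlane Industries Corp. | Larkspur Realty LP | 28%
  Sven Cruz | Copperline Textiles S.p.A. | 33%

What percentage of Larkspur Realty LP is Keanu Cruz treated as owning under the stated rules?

60.3%

By spousal attribution (R1), Keanu Cruz is treated as also owning Sven Cruz's interest in Fairlane Industries Corp, giving 66% + 21% = 87%.
By spousal attribution (R1), Keanu Cruz is treated as owning Sven Cruz's 33% interest in Copperline Textiles S.p.A.
By spousal attribution (R1), Keanu Cruz is treated as owning Sven Cruz's 30% interest in Larkspur Realty LP.
Chain via Fairlane Industries Corp. (R3): 87% × 28% = 24.36% of Larkspur Realty LP.
Chain via Copperline Textiles S.p.A. (R3): 33% × 18% = 5.94% of Larkspur Realty LP.
Direct interest in Larkspur Realty LP: 30%.
Aggregating (R2): 24.36% + 5.94% + 30% = 60.3%.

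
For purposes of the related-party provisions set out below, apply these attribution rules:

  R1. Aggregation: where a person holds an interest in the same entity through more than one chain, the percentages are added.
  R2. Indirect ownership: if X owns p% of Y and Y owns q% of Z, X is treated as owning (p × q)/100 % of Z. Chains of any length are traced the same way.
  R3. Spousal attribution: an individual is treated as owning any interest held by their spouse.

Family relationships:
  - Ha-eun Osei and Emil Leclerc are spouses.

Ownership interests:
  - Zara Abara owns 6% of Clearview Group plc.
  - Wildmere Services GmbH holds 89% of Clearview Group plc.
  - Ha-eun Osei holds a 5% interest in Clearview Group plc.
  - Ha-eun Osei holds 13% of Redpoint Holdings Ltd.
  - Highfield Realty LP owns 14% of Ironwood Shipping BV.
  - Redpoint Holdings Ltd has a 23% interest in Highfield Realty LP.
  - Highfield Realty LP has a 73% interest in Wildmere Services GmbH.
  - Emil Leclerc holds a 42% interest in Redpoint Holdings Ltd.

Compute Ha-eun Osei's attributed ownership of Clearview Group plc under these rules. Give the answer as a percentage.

By spousal attribution (R3), Ha-eun Osei is treated as also owning Emil Leclerc's interest in Redpoint Holdings Ltd, giving 13% + 42% = 55%.
Chain via Redpoint Holdings Ltd → Highfield Realty LP → Wildmere Services GmbH (R2): 55% × 23% × 73% × 89% = 8.218705% of Clearview Group plc.
Direct interest in Clearview Group plc: 5%.
Aggregating (R1): 8.218705% + 5% = 13.218705%.

13.218705%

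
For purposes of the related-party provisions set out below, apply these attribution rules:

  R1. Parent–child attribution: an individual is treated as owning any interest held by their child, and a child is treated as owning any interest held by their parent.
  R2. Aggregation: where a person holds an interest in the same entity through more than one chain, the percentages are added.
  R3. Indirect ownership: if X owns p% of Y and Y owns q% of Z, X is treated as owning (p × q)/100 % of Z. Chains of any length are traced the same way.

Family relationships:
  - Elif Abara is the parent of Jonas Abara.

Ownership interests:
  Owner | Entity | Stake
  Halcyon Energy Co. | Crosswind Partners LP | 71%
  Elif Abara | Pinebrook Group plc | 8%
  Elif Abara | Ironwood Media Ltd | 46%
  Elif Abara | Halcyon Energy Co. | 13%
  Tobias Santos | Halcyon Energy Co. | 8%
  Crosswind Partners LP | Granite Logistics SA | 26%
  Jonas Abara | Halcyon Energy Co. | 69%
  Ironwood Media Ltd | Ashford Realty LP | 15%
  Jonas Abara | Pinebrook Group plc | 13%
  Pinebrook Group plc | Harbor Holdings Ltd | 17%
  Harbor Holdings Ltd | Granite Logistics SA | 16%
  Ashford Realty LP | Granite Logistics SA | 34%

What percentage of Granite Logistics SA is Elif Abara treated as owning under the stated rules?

18.0544%

By parent–child attribution (R1), Elif Abara is treated as also owning Jonas Abara's interest in Pinebrook Group plc, giving 8% + 13% = 21%.
By parent–child attribution (R1), Elif Abara is treated as also owning Jonas Abara's interest in Halcyon Energy Co, giving 13% + 69% = 82%.
Chain via Ironwood Media Ltd → Ashford Realty LP (R3): 46% × 15% × 34% = 2.346% of Granite Logistics SA.
Chain via Pinebrook Group plc → Harbor Holdings Ltd (R3): 21% × 17% × 16% = 0.5712% of Granite Logistics SA.
Chain via Halcyon Energy Co. → Crosswind Partners LP (R3): 82% × 71% × 26% = 15.1372% of Granite Logistics SA.
Aggregating (R2): 2.346% + 0.5712% + 15.1372% = 18.0544%.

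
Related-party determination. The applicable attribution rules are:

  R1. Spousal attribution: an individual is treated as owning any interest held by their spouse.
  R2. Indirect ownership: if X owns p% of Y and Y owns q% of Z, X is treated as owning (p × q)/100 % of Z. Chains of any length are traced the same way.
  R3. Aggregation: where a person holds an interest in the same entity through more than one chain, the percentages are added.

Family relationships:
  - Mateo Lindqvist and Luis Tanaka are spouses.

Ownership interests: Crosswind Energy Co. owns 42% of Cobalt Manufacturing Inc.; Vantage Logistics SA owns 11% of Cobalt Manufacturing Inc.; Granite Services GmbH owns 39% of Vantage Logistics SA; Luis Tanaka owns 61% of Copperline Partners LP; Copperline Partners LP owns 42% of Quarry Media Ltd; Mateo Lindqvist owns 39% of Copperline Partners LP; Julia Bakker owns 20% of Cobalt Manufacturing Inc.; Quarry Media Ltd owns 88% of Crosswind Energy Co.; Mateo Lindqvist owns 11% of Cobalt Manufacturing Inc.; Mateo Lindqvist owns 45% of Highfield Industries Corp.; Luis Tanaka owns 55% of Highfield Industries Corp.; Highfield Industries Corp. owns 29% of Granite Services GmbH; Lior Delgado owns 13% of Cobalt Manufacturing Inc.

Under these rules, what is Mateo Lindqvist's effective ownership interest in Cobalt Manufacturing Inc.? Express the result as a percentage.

27.7673%

By spousal attribution (R1), Mateo Lindqvist is treated as also owning Luis Tanaka's interest in Copperline Partners LP, giving 39% + 61% = 100%.
By spousal attribution (R1), Mateo Lindqvist is treated as also owning Luis Tanaka's interest in Highfield Industries Corp, giving 45% + 55% = 100%.
Chain via Copperline Partners LP → Quarry Media Ltd → Crosswind Energy Co. (R2): 100% × 42% × 88% × 42% = 15.5232% of Cobalt Manufacturing Inc.
Chain via Highfield Industries Corp. → Granite Services GmbH → Vantage Logistics SA (R2): 100% × 29% × 39% × 11% = 1.2441% of Cobalt Manufacturing Inc.
Direct interest in Cobalt Manufacturing Inc: 11%.
Aggregating (R3): 15.5232% + 1.2441% + 11% = 27.7673%.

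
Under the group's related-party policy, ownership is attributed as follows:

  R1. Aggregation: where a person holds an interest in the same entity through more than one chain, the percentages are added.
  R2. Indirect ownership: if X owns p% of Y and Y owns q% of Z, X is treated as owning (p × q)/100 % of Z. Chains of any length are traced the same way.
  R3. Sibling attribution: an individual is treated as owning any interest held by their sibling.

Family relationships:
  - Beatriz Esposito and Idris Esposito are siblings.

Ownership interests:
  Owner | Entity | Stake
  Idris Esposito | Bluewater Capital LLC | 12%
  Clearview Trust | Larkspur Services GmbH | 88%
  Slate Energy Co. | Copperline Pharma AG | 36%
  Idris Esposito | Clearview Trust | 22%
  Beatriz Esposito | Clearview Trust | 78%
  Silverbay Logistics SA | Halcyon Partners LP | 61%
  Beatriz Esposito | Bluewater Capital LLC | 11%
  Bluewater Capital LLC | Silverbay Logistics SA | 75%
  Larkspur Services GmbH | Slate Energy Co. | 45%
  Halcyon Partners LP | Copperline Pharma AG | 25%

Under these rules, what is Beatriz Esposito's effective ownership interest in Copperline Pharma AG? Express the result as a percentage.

By sibling attribution (R3), Beatriz Esposito is treated as also owning Idris Esposito's interest in Bluewater Capital LLC, giving 11% + 12% = 23%.
By sibling attribution (R3), Beatriz Esposito is treated as also owning Idris Esposito's interest in Clearview Trust, giving 78% + 22% = 100%.
Chain via Bluewater Capital LLC → Silverbay Logistics SA → Halcyon Partners LP (R2): 23% × 75% × 61% × 25% = 2.630625% of Copperline Pharma AG.
Chain via Clearview Trust → Larkspur Services GmbH → Slate Energy Co. (R2): 100% × 88% × 45% × 36% = 14.256% of Copperline Pharma AG.
Aggregating (R1): 2.630625% + 14.256% = 16.886625%.

16.886625%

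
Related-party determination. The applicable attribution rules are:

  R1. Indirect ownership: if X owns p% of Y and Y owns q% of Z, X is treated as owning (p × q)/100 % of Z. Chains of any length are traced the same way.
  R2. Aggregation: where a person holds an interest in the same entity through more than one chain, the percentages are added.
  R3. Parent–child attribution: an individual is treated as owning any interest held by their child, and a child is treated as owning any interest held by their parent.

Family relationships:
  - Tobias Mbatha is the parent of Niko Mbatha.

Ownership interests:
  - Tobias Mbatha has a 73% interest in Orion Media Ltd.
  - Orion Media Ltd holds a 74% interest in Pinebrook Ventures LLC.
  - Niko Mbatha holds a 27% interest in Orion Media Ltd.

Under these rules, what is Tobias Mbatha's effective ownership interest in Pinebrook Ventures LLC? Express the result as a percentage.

By parent–child attribution (R3), Tobias Mbatha is treated as also owning Niko Mbatha's interest in Orion Media Ltd, giving 73% + 27% = 100%.
Chain via Orion Media Ltd (R1): 100% × 74% = 74% of Pinebrook Ventures LLC.

74%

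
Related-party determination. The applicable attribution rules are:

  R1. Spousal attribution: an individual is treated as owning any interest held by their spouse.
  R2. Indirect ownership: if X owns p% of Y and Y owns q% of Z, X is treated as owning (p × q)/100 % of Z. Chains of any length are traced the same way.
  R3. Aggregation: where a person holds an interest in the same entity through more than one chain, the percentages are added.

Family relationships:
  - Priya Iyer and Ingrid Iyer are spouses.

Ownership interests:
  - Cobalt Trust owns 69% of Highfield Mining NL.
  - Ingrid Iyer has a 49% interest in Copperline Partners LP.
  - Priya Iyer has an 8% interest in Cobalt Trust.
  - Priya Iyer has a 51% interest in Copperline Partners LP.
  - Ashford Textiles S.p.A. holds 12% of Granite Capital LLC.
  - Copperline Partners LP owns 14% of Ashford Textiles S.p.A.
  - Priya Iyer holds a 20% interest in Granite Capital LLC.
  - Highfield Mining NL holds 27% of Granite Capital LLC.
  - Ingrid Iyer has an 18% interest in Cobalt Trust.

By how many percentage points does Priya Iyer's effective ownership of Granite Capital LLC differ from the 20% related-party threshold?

By spousal attribution (R1), Priya Iyer is treated as also owning Ingrid Iyer's interest in Copperline Partners LP, giving 51% + 49% = 100%.
By spousal attribution (R1), Priya Iyer is treated as also owning Ingrid Iyer's interest in Cobalt Trust, giving 8% + 18% = 26%.
Chain via Copperline Partners LP → Ashford Textiles S.p.A. (R2): 100% × 14% × 12% = 1.68% of Granite Capital LLC.
Chain via Cobalt Trust → Highfield Mining NL (R2): 26% × 69% × 27% = 4.8438% of Granite Capital LLC.
Direct interest in Granite Capital LLC: 20%.
Aggregating (R3): 1.68% + 4.8438% + 20% = 26.5238%.
26.5238% exceeds the 20% threshold by 6.5238 percentage points.

6.5238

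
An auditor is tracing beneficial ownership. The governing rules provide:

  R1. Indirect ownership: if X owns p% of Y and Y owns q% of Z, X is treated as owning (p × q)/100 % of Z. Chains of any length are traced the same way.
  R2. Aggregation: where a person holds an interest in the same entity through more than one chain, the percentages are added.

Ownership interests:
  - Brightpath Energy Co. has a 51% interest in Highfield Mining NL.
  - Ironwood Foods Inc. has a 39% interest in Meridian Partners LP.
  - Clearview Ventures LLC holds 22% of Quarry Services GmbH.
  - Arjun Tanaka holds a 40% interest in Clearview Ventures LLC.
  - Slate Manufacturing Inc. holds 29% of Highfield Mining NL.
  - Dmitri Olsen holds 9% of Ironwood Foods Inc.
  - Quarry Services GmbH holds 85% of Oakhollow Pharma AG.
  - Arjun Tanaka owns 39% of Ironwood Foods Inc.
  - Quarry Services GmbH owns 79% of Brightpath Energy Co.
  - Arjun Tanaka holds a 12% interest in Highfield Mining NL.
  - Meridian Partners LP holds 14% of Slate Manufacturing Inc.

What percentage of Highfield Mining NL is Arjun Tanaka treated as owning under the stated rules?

Chain via Clearview Ventures LLC → Quarry Services GmbH → Brightpath Energy Co. (R1): 40% × 22% × 79% × 51% = 3.54552% of Highfield Mining NL.
Chain via Ironwood Foods Inc. → Meridian Partners LP → Slate Manufacturing Inc. (R1): 39% × 39% × 14% × 29% = 0.617526% of Highfield Mining NL.
Direct interest in Highfield Mining NL: 12%.
Aggregating (R2): 3.54552% + 0.617526% + 12% = 16.163046%.

16.163046%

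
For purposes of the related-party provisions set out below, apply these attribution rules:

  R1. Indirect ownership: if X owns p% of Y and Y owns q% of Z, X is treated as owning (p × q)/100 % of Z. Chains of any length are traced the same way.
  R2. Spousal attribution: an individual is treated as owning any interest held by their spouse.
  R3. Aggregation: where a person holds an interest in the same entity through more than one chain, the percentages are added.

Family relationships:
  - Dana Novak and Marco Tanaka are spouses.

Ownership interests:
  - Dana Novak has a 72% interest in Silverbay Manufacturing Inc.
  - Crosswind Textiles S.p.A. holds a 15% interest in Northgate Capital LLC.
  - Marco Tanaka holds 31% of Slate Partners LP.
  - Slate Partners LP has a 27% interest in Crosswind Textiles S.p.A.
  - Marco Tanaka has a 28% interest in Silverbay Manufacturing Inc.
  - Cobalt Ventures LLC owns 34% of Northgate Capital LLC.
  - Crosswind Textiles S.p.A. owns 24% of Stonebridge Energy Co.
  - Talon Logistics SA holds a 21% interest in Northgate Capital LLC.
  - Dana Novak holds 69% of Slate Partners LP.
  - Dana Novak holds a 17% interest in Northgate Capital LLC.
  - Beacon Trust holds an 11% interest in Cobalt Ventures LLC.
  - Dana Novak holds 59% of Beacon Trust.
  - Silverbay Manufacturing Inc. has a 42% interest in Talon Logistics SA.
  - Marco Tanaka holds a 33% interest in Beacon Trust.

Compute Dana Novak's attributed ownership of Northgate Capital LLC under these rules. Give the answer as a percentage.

By spousal attribution (R2), Dana Novak is treated as also owning Marco Tanaka's interest in Beacon Trust, giving 59% + 33% = 92%.
By spousal attribution (R2), Dana Novak is treated as also owning Marco Tanaka's interest in Silverbay Manufacturing Inc, giving 72% + 28% = 100%.
By spousal attribution (R2), Dana Novak is treated as also owning Marco Tanaka's interest in Slate Partners LP, giving 69% + 31% = 100%.
Chain via Beacon Trust → Cobalt Ventures LLC (R1): 92% × 11% × 34% = 3.4408% of Northgate Capital LLC.
Chain via Silverbay Manufacturing Inc. → Talon Logistics SA (R1): 100% × 42% × 21% = 8.82% of Northgate Capital LLC.
Chain via Slate Partners LP → Crosswind Textiles S.p.A. (R1): 100% × 27% × 15% = 4.05% of Northgate Capital LLC.
Direct interest in Northgate Capital LLC: 17%.
Aggregating (R3): 3.4408% + 8.82% + 4.05% + 17% = 33.3108%.

33.3108%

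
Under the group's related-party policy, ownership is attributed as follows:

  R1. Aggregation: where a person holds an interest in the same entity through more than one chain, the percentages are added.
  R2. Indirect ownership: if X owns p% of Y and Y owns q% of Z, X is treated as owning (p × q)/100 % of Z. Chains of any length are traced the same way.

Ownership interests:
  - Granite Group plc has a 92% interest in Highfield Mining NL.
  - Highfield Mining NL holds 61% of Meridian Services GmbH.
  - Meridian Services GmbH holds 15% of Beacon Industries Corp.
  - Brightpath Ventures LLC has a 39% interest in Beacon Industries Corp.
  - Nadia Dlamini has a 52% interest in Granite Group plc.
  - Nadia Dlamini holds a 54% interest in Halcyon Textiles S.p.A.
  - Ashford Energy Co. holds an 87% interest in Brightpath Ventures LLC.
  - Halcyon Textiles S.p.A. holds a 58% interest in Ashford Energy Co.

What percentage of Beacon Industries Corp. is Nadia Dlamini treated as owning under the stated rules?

15.004236%

Chain via Halcyon Textiles S.p.A. → Ashford Energy Co. → Brightpath Ventures LLC (R2): 54% × 58% × 87% × 39% = 10.626876% of Beacon Industries Corp.
Chain via Granite Group plc → Highfield Mining NL → Meridian Services GmbH (R2): 52% × 92% × 61% × 15% = 4.37736% of Beacon Industries Corp.
Aggregating (R1): 10.626876% + 4.37736% = 15.004236%.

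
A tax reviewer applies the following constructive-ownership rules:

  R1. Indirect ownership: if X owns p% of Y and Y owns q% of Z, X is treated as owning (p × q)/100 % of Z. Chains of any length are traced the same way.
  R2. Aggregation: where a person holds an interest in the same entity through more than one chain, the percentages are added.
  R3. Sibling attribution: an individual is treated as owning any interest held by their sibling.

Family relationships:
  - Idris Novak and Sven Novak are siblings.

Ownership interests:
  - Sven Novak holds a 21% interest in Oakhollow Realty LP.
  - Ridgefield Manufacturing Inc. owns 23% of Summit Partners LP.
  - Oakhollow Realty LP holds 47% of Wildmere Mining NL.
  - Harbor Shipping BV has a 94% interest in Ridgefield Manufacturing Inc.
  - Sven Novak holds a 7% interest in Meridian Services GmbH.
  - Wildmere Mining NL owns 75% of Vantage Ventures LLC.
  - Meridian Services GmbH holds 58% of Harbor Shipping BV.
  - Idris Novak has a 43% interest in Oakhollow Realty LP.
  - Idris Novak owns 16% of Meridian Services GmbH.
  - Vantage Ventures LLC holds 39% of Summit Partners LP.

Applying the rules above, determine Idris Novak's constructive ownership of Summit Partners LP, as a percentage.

11.682508%

By sibling attribution (R3), Idris Novak is treated as also owning Sven Novak's interest in Meridian Services GmbH, giving 16% + 7% = 23%.
By sibling attribution (R3), Idris Novak is treated as also owning Sven Novak's interest in Oakhollow Realty LP, giving 43% + 21% = 64%.
Chain via Meridian Services GmbH → Harbor Shipping BV → Ridgefield Manufacturing Inc. (R1): 23% × 58% × 94% × 23% = 2.884108% of Summit Partners LP.
Chain via Oakhollow Realty LP → Wildmere Mining NL → Vantage Ventures LLC (R1): 64% × 47% × 75% × 39% = 8.7984% of Summit Partners LP.
Aggregating (R2): 2.884108% + 8.7984% = 11.682508%.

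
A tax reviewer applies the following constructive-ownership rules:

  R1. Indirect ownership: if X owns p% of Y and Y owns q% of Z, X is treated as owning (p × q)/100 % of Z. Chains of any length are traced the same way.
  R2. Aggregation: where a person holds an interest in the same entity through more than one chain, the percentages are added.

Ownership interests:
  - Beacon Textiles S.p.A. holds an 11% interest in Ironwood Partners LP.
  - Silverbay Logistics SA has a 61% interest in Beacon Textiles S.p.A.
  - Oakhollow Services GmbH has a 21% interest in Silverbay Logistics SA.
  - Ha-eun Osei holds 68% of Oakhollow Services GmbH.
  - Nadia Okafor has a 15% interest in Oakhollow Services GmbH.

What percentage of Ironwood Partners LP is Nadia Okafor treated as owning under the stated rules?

0.211365%

Chain via Oakhollow Services GmbH → Silverbay Logistics SA → Beacon Textiles S.p.A. (R1): 15% × 21% × 61% × 11% = 0.211365% of Ironwood Partners LP.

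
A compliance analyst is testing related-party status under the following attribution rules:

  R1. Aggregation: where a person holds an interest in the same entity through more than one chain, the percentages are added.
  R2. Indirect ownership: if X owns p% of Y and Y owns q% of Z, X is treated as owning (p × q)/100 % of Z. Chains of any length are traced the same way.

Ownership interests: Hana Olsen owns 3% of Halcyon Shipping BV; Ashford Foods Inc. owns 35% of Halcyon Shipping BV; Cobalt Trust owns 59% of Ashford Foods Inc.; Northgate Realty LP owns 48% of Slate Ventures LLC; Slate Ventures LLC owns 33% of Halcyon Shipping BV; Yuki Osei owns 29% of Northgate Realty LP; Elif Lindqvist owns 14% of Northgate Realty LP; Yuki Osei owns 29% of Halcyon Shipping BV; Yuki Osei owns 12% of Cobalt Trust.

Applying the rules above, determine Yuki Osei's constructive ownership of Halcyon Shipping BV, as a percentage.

Chain via Northgate Realty LP → Slate Ventures LLC (R2): 29% × 48% × 33% = 4.5936% of Halcyon Shipping BV.
Chain via Cobalt Trust → Ashford Foods Inc. (R2): 12% × 59% × 35% = 2.478% of Halcyon Shipping BV.
Direct interest in Halcyon Shipping BV: 29%.
Aggregating (R1): 4.5936% + 2.478% + 29% = 36.0716%.

36.0716%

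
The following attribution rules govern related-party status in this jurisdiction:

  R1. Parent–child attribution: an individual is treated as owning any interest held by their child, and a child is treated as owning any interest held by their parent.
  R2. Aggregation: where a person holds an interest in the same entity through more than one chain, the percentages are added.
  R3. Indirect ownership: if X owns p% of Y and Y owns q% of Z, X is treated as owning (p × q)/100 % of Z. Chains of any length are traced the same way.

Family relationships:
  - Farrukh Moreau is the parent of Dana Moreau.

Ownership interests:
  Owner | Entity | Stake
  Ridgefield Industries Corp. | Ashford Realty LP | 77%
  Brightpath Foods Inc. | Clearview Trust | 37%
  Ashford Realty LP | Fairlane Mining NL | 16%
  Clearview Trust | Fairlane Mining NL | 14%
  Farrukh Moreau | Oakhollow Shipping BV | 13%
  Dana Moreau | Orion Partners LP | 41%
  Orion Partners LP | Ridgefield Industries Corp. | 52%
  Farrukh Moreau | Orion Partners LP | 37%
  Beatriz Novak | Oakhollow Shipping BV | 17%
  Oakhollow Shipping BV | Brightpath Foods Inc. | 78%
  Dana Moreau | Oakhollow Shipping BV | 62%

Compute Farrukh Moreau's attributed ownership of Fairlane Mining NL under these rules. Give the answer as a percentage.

By parent–child attribution (R1), Farrukh Moreau is treated as also owning Dana Moreau's interest in Orion Partners LP, giving 37% + 41% = 78%.
By parent–child attribution (R1), Farrukh Moreau is treated as also owning Dana Moreau's interest in Oakhollow Shipping BV, giving 13% + 62% = 75%.
Chain via Orion Partners LP → Ridgefield Industries Corp. → Ashford Realty LP (R3): 78% × 52% × 77% × 16% = 4.996992% of Fairlane Mining NL.
Chain via Oakhollow Shipping BV → Brightpath Foods Inc. → Clearview Trust (R3): 75% × 78% × 37% × 14% = 3.0303% of Fairlane Mining NL.
Aggregating (R2): 4.996992% + 3.0303% = 8.027292%.

8.027292%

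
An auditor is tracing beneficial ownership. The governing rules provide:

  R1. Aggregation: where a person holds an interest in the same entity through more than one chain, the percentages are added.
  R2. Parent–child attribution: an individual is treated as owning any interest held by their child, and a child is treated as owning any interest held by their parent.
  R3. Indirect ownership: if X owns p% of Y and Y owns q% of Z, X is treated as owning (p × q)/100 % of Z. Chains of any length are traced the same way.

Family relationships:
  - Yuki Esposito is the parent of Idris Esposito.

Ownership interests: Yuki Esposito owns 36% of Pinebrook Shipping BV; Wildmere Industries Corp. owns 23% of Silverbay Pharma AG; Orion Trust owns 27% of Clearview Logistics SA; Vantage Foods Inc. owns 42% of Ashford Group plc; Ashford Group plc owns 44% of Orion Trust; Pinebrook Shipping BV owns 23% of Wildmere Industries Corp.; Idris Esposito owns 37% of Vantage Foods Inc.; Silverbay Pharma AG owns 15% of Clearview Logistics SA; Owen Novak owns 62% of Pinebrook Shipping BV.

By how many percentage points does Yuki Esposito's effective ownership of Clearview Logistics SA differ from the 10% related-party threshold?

7.868188

By parent–child attribution (R2), Yuki Esposito is treated as owning Idris Esposito's 37% interest in Vantage Foods Inc.
Chain via Pinebrook Shipping BV → Wildmere Industries Corp. → Silverbay Pharma AG (R3): 36% × 23% × 23% × 15% = 0.28566% of Clearview Logistics SA.
Chain via Vantage Foods Inc. → Ashford Group plc → Orion Trust (R3): 37% × 42% × 44% × 27% = 1.846152% of Clearview Logistics SA.
Aggregating (R1): 0.28566% + 1.846152% = 2.131812%.
2.131812% falls short of the 10% threshold by 7.868188 percentage points.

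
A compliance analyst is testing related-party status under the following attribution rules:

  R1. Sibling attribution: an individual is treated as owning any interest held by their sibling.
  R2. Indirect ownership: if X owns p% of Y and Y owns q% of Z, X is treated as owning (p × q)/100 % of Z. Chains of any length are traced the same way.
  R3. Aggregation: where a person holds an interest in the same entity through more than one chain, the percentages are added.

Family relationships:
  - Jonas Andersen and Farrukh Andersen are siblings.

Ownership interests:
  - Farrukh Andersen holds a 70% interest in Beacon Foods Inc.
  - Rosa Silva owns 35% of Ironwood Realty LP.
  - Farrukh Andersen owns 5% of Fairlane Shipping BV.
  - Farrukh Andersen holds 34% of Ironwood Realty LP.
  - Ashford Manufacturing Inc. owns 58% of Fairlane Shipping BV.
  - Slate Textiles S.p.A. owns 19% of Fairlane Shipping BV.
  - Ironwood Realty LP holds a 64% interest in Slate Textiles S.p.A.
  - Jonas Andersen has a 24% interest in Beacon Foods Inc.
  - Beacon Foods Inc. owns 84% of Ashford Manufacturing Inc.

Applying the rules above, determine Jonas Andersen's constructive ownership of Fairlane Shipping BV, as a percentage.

54.9312%

By sibling attribution (R1), Jonas Andersen is treated as also owning Farrukh Andersen's interest in Beacon Foods Inc, giving 24% + 70% = 94%.
By sibling attribution (R1), Jonas Andersen is treated as owning Farrukh Andersen's 34% interest in Ironwood Realty LP.
By sibling attribution (R1), Jonas Andersen is treated as owning Farrukh Andersen's 5% interest in Fairlane Shipping BV.
Chain via Beacon Foods Inc. → Ashford Manufacturing Inc. (R2): 94% × 84% × 58% = 45.7968% of Fairlane Shipping BV.
Chain via Ironwood Realty LP → Slate Textiles S.p.A. (R2): 34% × 64% × 19% = 4.1344% of Fairlane Shipping BV.
Direct interest in Fairlane Shipping BV: 5%.
Aggregating (R3): 45.7968% + 4.1344% + 5% = 54.9312%.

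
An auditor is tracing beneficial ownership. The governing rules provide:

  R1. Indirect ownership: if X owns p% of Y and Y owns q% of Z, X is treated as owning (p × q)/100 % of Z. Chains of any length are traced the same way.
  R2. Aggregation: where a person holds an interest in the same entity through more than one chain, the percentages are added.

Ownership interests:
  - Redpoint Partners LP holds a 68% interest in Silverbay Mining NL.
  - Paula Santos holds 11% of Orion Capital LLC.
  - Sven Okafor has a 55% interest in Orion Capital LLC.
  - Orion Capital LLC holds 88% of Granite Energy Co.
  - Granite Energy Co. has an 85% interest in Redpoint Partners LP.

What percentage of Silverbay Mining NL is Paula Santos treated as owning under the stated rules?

Chain via Orion Capital LLC → Granite Energy Co. → Redpoint Partners LP (R1): 11% × 88% × 85% × 68% = 5.59504% of Silverbay Mining NL.

5.59504%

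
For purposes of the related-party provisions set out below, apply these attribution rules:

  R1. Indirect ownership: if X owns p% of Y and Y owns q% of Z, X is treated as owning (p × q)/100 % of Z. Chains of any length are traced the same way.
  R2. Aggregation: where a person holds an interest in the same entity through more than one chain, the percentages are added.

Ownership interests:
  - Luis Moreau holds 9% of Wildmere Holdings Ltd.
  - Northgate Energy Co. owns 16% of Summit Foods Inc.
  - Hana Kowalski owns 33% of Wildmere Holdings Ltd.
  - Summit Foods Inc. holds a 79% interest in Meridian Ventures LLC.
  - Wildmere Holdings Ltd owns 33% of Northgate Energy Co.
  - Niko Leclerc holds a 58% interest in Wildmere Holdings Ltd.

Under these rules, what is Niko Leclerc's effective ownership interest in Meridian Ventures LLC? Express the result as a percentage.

Chain via Wildmere Holdings Ltd → Northgate Energy Co. → Summit Foods Inc. (R1): 58% × 33% × 16% × 79% = 2.419296% of Meridian Ventures LLC.

2.419296%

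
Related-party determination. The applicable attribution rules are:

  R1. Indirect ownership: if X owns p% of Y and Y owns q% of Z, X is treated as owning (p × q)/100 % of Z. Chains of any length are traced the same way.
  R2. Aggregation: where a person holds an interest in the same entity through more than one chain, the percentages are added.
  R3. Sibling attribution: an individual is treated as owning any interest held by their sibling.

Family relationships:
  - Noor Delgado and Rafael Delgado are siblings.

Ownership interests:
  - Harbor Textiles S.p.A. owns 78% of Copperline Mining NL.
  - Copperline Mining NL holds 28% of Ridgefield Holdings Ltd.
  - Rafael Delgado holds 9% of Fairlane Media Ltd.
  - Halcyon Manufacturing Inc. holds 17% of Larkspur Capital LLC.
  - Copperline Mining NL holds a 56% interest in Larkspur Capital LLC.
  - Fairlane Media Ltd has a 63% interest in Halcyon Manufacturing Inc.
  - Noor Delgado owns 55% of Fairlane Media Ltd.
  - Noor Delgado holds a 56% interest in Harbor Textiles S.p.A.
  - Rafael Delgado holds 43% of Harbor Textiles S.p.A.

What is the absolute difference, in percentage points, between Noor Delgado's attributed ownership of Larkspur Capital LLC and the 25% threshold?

25.0976

By sibling attribution (R3), Noor Delgado is treated as also owning Rafael Delgado's interest in Harbor Textiles S.p.A, giving 56% + 43% = 99%.
By sibling attribution (R3), Noor Delgado is treated as also owning Rafael Delgado's interest in Fairlane Media Ltd, giving 55% + 9% = 64%.
Chain via Harbor Textiles S.p.A. → Copperline Mining NL (R1): 99% × 78% × 56% = 43.2432% of Larkspur Capital LLC.
Chain via Fairlane Media Ltd → Halcyon Manufacturing Inc. (R1): 64% × 63% × 17% = 6.8544% of Larkspur Capital LLC.
Aggregating (R2): 43.2432% + 6.8544% = 50.0976%.
50.0976% exceeds the 25% threshold by 25.0976 percentage points.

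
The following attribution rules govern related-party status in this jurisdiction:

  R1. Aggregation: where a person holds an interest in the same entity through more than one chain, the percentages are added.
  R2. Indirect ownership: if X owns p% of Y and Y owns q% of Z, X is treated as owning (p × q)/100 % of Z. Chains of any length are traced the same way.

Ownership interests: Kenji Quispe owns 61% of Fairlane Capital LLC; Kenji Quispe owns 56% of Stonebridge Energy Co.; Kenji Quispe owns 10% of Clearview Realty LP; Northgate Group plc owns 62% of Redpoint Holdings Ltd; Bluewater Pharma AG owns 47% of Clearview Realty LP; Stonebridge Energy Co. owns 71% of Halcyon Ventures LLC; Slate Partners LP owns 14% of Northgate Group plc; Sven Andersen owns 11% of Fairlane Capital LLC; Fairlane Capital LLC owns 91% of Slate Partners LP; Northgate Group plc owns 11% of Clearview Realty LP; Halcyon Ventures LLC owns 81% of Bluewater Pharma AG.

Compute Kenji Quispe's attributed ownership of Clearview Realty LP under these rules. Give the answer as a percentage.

25.991486%

Chain via Fairlane Capital LLC → Slate Partners LP → Northgate Group plc (R2): 61% × 91% × 14% × 11% = 0.854854% of Clearview Realty LP.
Chain via Stonebridge Energy Co. → Halcyon Ventures LLC → Bluewater Pharma AG (R2): 56% × 71% × 81% × 47% = 15.136632% of Clearview Realty LP.
Direct interest in Clearview Realty LP: 10%.
Aggregating (R1): 0.854854% + 15.136632% + 10% = 25.991486%.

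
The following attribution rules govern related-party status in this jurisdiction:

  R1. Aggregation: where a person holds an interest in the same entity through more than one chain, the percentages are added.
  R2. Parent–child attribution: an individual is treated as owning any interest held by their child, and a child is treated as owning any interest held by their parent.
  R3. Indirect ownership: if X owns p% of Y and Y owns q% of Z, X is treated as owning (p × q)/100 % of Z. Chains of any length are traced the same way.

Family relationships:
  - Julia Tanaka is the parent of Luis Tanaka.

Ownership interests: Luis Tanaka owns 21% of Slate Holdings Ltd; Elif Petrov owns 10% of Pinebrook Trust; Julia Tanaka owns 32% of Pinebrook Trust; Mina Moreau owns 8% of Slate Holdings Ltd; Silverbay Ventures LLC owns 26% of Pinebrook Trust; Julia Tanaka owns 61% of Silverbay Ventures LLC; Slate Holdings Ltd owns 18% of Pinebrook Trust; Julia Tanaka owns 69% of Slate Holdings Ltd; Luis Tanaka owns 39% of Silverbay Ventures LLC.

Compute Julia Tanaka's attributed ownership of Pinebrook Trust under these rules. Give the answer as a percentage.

74.2%

By parent–child attribution (R2), Julia Tanaka is treated as also owning Luis Tanaka's interest in Slate Holdings Ltd, giving 69% + 21% = 90%.
By parent–child attribution (R2), Julia Tanaka is treated as also owning Luis Tanaka's interest in Silverbay Ventures LLC, giving 61% + 39% = 100%.
Chain via Slate Holdings Ltd (R3): 90% × 18% = 16.2% of Pinebrook Trust.
Chain via Silverbay Ventures LLC (R3): 100% × 26% = 26% of Pinebrook Trust.
Direct interest in Pinebrook Trust: 32%.
Aggregating (R1): 16.2% + 26% + 32% = 74.2%.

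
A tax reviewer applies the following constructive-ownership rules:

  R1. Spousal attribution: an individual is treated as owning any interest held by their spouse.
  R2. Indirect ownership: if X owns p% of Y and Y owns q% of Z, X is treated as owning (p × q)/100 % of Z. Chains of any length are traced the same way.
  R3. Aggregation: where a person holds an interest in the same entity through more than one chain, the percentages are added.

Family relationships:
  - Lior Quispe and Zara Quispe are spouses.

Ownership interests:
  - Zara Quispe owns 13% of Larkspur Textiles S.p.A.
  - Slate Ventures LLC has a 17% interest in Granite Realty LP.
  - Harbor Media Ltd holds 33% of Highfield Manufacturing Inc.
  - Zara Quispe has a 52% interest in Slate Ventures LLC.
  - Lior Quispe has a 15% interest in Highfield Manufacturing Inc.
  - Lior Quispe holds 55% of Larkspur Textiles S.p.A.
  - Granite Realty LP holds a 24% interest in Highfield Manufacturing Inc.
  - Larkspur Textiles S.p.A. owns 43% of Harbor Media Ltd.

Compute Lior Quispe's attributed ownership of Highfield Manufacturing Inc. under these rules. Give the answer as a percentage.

By spousal attribution (R1), Lior Quispe is treated as also owning Zara Quispe's interest in Larkspur Textiles S.p.A, giving 55% + 13% = 68%.
By spousal attribution (R1), Lior Quispe is treated as owning Zara Quispe's 52% interest in Slate Ventures LLC.
Chain via Larkspur Textiles S.p.A. → Harbor Media Ltd (R2): 68% × 43% × 33% = 9.6492% of Highfield Manufacturing Inc.
Direct interest in Highfield Manufacturing Inc: 15%.
Chain via Slate Ventures LLC → Granite Realty LP (R2): 52% × 17% × 24% = 2.1216% of Highfield Manufacturing Inc.
Aggregating (R3): 9.6492% + 15% + 2.1216% = 26.7708%.

26.7708%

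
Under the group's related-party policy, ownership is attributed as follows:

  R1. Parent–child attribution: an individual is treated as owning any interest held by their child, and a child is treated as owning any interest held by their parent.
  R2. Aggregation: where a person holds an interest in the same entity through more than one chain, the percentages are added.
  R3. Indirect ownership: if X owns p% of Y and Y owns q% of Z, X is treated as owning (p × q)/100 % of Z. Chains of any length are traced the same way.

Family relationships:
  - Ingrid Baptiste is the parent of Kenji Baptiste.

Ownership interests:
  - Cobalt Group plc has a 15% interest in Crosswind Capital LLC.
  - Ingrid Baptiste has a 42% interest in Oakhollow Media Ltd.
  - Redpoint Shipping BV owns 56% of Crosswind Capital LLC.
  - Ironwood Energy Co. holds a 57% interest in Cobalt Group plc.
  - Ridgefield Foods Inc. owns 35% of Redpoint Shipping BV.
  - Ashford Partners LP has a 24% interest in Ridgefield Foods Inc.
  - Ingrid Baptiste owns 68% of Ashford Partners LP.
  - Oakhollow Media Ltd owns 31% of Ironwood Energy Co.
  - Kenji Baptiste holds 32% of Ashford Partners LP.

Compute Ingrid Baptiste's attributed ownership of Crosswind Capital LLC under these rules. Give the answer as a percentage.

By parent–child attribution (R1), Ingrid Baptiste is treated as also owning Kenji Baptiste's interest in Ashford Partners LP, giving 68% + 32% = 100%.
Chain via Oakhollow Media Ltd → Ironwood Energy Co. → Cobalt Group plc (R3): 42% × 31% × 57% × 15% = 1.11321% of Crosswind Capital LLC.
Chain via Ashford Partners LP → Ridgefield Foods Inc. → Redpoint Shipping BV (R3): 100% × 24% × 35% × 56% = 4.704% of Crosswind Capital LLC.
Aggregating (R2): 1.11321% + 4.704% = 5.81721%.

5.81721%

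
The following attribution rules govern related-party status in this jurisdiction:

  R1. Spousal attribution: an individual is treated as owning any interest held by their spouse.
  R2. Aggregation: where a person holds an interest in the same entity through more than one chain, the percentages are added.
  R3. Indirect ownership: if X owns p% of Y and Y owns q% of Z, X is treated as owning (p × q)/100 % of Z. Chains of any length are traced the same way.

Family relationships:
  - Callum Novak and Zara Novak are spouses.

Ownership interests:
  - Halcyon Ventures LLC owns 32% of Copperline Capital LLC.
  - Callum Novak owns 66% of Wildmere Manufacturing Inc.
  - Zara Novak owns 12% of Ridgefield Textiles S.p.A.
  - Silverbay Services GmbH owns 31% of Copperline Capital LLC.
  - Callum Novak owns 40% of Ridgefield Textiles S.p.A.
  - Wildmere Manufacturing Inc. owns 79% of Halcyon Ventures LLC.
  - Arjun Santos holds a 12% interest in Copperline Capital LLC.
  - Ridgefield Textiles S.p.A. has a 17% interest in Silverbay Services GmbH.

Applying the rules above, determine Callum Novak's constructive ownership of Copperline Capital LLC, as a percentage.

19.4252%

By spousal attribution (R1), Callum Novak is treated as also owning Zara Novak's interest in Ridgefield Textiles S.p.A, giving 40% + 12% = 52%.
Chain via Ridgefield Textiles S.p.A. → Silverbay Services GmbH (R3): 52% × 17% × 31% = 2.7404% of Copperline Capital LLC.
Chain via Wildmere Manufacturing Inc. → Halcyon Ventures LLC (R3): 66% × 79% × 32% = 16.6848% of Copperline Capital LLC.
Aggregating (R2): 2.7404% + 16.6848% = 19.4252%.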